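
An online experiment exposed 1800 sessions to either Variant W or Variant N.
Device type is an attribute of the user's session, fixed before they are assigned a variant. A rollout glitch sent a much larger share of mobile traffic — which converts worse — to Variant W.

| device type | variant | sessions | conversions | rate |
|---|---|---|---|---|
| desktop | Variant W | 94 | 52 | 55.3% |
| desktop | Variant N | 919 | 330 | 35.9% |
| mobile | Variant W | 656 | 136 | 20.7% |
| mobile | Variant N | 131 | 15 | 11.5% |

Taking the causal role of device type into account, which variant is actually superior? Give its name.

Variant W

Here device type is a common cause — it drives both which variant a case falls under and the outcome. The crude comparison mixes populations; the stratum-specific rates are the causally relevant ones.
Within each level — desktop: 55.3% vs 35.9%; mobile: 20.7% vs 11.5% — Variant W is higher every time.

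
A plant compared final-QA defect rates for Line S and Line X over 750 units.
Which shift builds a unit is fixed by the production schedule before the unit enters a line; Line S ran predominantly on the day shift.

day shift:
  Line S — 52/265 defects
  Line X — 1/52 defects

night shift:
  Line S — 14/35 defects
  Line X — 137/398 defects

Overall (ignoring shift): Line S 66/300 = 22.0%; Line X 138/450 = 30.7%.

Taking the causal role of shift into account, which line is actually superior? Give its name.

Since shift is a pre-existing factor (not a product of the line) and it affects the outcome on its own, it is a confounder. The stratified rates, not the pooled rate, identify the causal effect.
Within each level — day shift: 19.6% vs 1.9%; night shift: 40.0% vs 34.4% — Line X is lower every time.

Line X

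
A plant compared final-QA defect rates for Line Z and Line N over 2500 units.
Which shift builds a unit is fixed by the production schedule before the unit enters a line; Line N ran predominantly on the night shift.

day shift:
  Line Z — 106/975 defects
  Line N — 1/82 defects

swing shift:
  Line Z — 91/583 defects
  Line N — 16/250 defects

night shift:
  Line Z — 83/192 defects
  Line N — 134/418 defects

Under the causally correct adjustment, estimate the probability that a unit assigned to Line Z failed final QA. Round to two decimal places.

0.20

Within every shift level Line N has the lower rate, yet pooled Line Z does — Simpson's reversal.
Nothing the line does changes shift; the imbalance is an allocation artefact. With shift also predicting the outcome, the pooled figure is confounded, and the within-stratum comparison is the causal one.
Standardising Line Z to the population shift mix: 0.423·106/975 + 0.333·91/583 + 0.244·83/192 = 0.203.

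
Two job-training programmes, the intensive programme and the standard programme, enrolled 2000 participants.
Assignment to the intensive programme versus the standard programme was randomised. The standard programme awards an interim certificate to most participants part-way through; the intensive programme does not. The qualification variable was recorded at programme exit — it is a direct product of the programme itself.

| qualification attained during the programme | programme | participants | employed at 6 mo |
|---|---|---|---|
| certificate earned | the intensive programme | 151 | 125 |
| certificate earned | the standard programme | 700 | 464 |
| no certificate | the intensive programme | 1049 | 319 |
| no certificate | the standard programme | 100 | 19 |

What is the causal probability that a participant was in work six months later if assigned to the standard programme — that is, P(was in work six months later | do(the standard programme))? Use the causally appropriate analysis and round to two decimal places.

0.60

Qualification attained during the programme is downstream of the programme. One should not condition on a consequence of treatment, so the overall rates are the right comparison.
So P(outcome | do(the standard programme)) is just the pooled rate for the standard programme: 483/800 = 0.604.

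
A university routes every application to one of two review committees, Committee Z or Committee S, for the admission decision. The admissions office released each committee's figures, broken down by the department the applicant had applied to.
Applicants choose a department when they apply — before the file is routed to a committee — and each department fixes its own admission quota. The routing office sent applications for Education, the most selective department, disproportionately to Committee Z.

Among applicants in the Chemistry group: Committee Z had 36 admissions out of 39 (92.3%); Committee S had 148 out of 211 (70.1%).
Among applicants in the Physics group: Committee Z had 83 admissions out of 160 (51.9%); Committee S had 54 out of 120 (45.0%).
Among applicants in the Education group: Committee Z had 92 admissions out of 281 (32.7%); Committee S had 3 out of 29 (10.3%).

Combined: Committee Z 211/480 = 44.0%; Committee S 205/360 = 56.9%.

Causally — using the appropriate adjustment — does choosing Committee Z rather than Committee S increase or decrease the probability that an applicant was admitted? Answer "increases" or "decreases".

increases

Committee Z is higher inside every department stratum but Committee S is higher in aggregate. Whether to stratify depends on how department relates to the review committee.
Department is set before the review committee has any effect — it is not caused by the review committee — and it independently drives the outcome. That makes it a confounder, so the causal comparison is within department levels.
Within each level — Chemistry: 92.3% vs 70.1%; Physics: 51.9% vs 45.0%; Education: 32.7% vs 10.3% — Committee Z is higher every time.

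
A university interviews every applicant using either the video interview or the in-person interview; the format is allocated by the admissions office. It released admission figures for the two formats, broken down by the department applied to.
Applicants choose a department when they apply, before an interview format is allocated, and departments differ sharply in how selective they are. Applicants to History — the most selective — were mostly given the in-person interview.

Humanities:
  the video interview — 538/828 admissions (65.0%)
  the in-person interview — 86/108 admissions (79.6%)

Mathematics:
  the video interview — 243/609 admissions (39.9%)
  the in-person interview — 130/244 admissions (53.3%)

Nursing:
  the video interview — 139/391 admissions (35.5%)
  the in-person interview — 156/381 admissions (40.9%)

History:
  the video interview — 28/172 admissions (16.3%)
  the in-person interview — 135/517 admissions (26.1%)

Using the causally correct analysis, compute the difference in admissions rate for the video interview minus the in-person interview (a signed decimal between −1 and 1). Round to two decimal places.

Since department is a pre-existing factor (not a product of the interview format) and it affects the outcome on its own, it is a confounder. The stratified rates, not the pooled rate, identify the causal effect.
Adjusting over the population distribution of department: 0.288·(0.650−0.796) + 0.262·(0.399−0.533) + 0.238·(0.355−0.409) + 0.212·(0.163−0.261) = -0.111.

-0.11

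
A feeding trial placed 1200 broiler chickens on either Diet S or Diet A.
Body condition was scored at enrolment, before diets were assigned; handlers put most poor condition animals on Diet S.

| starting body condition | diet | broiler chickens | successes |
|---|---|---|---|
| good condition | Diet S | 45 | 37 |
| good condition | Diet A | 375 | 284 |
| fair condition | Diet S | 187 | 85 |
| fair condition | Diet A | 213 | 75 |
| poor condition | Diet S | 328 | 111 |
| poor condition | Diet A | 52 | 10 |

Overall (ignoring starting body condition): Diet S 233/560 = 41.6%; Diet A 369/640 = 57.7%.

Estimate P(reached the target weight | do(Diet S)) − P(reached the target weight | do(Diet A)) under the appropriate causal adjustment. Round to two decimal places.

Within every starting body condition level Diet S has the higher rate, yet pooled Diet A does — Simpson's reversal.
The imbalance in starting body condition arose from how broiler chickens were allocated, not from anything the diet did; and starting body condition independently affects the outcome. The pooled gap is confounded — condition on starting body condition.
Adjusting over the population distribution of starting body condition: 0.350·(0.822−0.757) + 0.333·(0.455−0.352) + 0.317·(0.338−0.192) = +0.103.

+0.10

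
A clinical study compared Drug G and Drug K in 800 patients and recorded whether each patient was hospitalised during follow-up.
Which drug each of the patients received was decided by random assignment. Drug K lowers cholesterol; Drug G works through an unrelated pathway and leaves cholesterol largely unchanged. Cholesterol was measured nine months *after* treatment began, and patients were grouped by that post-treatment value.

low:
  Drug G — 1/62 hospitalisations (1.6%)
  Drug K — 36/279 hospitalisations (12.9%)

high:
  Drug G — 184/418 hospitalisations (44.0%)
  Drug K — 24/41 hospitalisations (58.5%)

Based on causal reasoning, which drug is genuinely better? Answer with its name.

Drug K

Cholesterol here is a post-treatment variable shaped by the drug; conditioning on it would introduce bias rather than remove it. The overall comparison is the causal one.
Pooled: Drug G 38.5% vs Drug K 18.8%; Drug K is lower overall.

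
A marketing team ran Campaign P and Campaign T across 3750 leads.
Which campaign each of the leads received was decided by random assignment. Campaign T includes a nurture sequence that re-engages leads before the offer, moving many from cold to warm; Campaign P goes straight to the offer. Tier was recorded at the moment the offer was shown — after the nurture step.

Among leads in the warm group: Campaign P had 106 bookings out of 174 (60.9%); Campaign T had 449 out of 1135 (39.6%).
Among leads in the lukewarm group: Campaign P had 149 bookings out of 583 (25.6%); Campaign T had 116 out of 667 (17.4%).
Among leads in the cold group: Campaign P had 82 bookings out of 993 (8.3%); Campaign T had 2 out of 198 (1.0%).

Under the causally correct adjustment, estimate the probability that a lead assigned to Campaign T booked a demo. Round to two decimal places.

Engagement tier is downstream of the campaign. One should not condition on a consequence of treatment, so the overall rates are the right comparison.
So P(outcome | do(Campaign T)) is just the pooled rate for Campaign T: 567/2000 = 0.283.

0.28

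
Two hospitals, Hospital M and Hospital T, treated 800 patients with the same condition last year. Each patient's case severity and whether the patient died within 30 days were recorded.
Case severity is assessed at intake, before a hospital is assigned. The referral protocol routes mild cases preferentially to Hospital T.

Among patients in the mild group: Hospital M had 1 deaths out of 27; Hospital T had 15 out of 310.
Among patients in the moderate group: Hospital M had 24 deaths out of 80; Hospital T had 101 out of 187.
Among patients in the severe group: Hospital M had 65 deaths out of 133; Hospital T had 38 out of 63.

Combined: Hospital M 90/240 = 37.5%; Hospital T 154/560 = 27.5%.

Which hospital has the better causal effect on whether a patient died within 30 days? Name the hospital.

Hospital M

Within every case severity level Hospital M has the lower rate, yet pooled Hospital T does — Simpson's reversal.
The imbalance in case severity arose from how patients were allocated, not from anything the hospital did; and case severity independently affects the outcome. The pooled gap is confounded — condition on case severity.
Within each level — mild: 3.7% vs 4.8%; moderate: 30.0% vs 54.0%; severe: 48.9% vs 60.3% — Hospital M is lower every time.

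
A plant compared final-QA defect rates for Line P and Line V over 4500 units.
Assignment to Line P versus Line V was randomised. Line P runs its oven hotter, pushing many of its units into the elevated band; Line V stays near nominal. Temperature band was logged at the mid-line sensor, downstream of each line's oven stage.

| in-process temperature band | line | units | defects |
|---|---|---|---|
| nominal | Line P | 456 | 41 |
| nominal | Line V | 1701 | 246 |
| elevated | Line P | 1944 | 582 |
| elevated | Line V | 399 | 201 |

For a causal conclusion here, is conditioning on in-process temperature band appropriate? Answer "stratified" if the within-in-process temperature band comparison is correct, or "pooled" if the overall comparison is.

Stratifying would compare lines among units the lines themselves sorted into in-process temperature band groups — a form of selection on an intermediate. The unconditioned pooled rates give the total causal effect.
Pooled: Line P 26.0% vs Line V 21.3%; Line V is lower overall.

pooled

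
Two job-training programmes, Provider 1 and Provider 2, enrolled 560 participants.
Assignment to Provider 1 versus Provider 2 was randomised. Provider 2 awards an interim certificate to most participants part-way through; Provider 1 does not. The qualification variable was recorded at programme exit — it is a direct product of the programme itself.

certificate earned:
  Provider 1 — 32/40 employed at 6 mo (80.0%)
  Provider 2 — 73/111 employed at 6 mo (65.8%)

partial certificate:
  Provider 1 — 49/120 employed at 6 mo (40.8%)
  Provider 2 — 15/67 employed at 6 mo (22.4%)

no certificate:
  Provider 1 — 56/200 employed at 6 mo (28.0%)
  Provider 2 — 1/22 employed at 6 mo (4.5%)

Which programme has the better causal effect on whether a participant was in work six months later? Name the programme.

The stratified and pooled comparisons disagree (Provider 1 wins within each qualification attained during the programme; Provider 2 wins overall), so the answer turns on the causal role of qualification attained during the programme.
Qualification attained during the programme here is a post-treatment variable shaped by the programme; conditioning on it would introduce bias rather than remove it. The overall comparison is the causal one.
Pooled: Provider 1 38.1% vs Provider 2 44.5%; Provider 2 is higher overall.

Provider 2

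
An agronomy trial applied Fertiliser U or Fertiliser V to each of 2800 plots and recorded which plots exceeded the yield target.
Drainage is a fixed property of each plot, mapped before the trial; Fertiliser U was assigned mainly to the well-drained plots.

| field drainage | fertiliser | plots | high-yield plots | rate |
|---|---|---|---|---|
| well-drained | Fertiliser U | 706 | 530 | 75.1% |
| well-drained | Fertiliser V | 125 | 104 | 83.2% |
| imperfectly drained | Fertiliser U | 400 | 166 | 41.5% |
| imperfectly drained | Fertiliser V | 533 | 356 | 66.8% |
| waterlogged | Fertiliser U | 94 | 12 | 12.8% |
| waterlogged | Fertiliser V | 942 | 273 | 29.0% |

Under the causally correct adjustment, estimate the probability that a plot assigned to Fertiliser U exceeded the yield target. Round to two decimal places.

Field drainage satisfies the back-door criterion: it is not a descendant of the fertiliser, and it blocks the spurious path from fertiliser to outcome. Adjusting for it (i.e., using the within-field drainage rates) gives the causal effect.
Standardising Fertiliser U to the population field drainage mix: 0.297·530/706 + 0.333·166/400 + 0.370·12/94 = 0.408.

0.41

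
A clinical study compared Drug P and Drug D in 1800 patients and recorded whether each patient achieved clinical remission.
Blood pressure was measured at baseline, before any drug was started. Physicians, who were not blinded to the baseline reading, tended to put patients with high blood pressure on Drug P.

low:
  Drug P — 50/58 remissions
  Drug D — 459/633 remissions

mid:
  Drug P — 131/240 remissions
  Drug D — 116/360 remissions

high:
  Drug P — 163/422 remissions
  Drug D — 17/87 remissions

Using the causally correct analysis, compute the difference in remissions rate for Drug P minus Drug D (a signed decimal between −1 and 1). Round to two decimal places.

Within every blood pressure level Drug P has the higher rate, yet pooled Drug D does — Simpson's reversal.
Blood pressure is set before the drug has any effect — it is not caused by the drug — and it independently drives the outcome. That makes it a confounder, so the causal comparison is within blood pressure levels.
Adjusting over the population distribution of blood pressure: 0.384·(0.862−0.725) + 0.333·(0.546−0.322) + 0.283·(0.386−0.195) = +0.181.

+0.18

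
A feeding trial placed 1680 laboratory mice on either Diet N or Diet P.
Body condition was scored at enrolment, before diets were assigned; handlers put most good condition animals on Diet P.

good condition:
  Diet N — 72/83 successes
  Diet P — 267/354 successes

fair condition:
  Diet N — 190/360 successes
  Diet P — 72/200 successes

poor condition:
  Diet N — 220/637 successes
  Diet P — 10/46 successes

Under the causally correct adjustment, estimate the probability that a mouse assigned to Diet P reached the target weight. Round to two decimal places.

0.40

The stratified and pooled comparisons disagree (Diet N wins within each starting body condition; Diet P wins overall), so the answer turns on the causal role of starting body condition.
Starting body condition is set before the diet has any effect — it is not caused by the diet — and it independently drives the outcome. That makes it a confounder, so the causal comparison is within starting body condition levels.
Standardising Diet P to the population starting body condition mix: 0.260·267/354 + 0.333·72/200 + 0.407·10/46 = 0.405.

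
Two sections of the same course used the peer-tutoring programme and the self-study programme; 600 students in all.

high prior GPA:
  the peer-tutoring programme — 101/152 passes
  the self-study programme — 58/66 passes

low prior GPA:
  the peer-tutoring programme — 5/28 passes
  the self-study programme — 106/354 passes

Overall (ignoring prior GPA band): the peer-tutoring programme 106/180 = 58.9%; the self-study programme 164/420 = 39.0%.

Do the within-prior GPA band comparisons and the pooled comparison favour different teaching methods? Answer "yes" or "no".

yes

Within each prior GPA band level (high prior GPA 66.4% vs 87.9%; low prior GPA 17.9% vs 29.9%), the self-study programme has the higher rate every time. Pooled: 58.9% vs 39.0% — the peer-tutoring programme has the higher rate overall. The two comparisons disagree.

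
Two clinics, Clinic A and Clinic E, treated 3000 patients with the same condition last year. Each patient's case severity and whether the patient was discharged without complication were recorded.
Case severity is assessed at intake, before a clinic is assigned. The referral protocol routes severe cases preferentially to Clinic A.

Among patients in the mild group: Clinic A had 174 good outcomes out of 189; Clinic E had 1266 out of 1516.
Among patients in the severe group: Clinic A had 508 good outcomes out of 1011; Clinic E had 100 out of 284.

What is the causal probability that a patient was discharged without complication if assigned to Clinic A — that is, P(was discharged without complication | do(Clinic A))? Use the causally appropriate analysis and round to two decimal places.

0.74

Clinic A is higher inside every case severity stratum but Clinic E is higher in aggregate. Whether to stratify depends on how case severity relates to the clinic.
Case severity differs across clinics for reasons unrelated to any effect of the clinic itself, and it separately predicts the outcome — a classic confounder. We must compare within case severity levels.
Standardising Clinic A to the population case severity mix: 0.568·174/189 + 0.432·508/1011 = 0.740.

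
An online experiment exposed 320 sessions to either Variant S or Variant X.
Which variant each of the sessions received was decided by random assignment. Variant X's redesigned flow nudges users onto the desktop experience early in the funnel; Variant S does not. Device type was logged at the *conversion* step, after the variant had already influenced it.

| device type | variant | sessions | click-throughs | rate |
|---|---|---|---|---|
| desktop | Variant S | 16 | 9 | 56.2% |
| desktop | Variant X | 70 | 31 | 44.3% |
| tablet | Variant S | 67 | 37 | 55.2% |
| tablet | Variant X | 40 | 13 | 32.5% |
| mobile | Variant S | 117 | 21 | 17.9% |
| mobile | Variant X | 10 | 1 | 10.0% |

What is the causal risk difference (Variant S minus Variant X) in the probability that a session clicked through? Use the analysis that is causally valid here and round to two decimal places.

The stratified and pooled comparisons disagree (Variant S wins within each device type; Variant X wins overall), so the answer turns on the causal role of device type.
Because the variant influences device type, device type is a post-treatment mediator, not a confounder. Stratifying on it would bias the estimate; the causal effect is the crude pooled difference.
The causal difference is the pooled difference: 0.335 − 0.375 = -0.040.

-0.04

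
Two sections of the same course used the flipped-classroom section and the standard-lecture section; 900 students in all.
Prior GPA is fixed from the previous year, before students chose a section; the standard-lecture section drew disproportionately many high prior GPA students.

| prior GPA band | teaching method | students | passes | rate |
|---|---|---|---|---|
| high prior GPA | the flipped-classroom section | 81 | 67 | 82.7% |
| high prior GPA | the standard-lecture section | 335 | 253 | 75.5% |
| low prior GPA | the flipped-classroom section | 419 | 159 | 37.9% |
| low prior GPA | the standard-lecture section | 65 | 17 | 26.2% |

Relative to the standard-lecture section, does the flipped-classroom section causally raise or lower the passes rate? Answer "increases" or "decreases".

increases

Since prior GPA band is a pre-existing factor (not a product of the teaching method) and it affects the outcome on its own, it is a confounder. The stratified rates, not the pooled rate, identify the causal effect.
Within each level — high prior GPA: 82.7% vs 75.5%; low prior GPA: 37.9% vs 26.2% — the flipped-classroom section is higher every time.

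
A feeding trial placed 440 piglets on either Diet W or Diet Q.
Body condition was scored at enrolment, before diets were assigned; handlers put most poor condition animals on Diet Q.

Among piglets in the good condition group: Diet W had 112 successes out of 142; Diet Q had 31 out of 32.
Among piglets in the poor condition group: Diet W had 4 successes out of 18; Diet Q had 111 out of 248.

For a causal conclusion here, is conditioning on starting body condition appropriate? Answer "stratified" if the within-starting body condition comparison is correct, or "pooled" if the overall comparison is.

stratified

The imbalance in starting body condition arose from how piglets were allocated, not from anything the diet did; and starting body condition independently affects the outcome. The pooled gap is confounded — condition on starting body condition.
Within each level — good condition: 78.9% vs 96.9%; poor condition: 22.2% vs 44.8% — Diet Q is higher every time.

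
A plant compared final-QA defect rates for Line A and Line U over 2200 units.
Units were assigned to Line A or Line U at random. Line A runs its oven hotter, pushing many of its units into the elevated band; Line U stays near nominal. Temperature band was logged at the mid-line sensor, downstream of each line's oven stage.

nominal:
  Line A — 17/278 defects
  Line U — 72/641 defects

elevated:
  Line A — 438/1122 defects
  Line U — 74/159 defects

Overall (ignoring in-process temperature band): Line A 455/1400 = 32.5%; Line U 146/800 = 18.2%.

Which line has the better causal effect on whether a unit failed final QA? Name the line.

Line U

In-process temperature band here is a post-treatment variable shaped by the line; conditioning on it would introduce bias rather than remove it. The overall comparison is the causal one.
Pooled: Line A 32.5% vs Line U 18.2%; Line U is lower overall.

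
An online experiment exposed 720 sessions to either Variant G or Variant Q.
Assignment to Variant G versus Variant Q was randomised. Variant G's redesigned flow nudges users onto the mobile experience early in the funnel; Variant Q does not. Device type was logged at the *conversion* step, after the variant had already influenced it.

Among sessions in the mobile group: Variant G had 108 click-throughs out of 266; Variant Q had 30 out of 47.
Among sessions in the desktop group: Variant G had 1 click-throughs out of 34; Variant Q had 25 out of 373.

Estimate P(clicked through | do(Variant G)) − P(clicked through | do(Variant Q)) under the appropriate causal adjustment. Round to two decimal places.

+0.23

Device type is downstream of the variant. One should not condition on a consequence of treatment, so the overall rates are the right comparison.
The causal difference is the pooled difference: 0.363 − 0.131 = +0.232.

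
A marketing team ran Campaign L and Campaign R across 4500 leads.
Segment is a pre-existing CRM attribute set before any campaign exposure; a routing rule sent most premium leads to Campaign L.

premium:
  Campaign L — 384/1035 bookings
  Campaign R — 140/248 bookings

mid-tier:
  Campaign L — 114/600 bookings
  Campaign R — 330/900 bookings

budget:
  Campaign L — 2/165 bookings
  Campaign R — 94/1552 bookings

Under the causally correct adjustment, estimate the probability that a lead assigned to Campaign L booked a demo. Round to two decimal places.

0.17

The stratified and pooled comparisons disagree (Campaign R wins within each customer segment; Campaign L wins overall), so the answer turns on the causal role of customer segment.
Customer segment differs across campaigns for reasons unrelated to any effect of the campaign itself, and it separately predicts the outcome — a classic confounder. We must compare within customer segment levels.
Standardising Campaign L to the population customer segment mix: 0.285·384/1035 + 0.333·114/600 + 0.382·2/165 = 0.174.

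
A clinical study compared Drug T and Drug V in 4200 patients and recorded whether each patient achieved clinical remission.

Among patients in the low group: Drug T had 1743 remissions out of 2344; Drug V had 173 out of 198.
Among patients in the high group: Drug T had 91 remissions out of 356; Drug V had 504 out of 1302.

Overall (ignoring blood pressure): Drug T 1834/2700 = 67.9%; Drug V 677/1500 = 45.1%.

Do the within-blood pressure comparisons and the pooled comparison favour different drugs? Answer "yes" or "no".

yes

Within each blood pressure level (low 74.4% vs 87.4%; high 25.6% vs 38.7%), Drug V has the higher rate every time. Pooled: 67.9% vs 45.1% — Drug T has the higher rate overall. The two comparisons disagree.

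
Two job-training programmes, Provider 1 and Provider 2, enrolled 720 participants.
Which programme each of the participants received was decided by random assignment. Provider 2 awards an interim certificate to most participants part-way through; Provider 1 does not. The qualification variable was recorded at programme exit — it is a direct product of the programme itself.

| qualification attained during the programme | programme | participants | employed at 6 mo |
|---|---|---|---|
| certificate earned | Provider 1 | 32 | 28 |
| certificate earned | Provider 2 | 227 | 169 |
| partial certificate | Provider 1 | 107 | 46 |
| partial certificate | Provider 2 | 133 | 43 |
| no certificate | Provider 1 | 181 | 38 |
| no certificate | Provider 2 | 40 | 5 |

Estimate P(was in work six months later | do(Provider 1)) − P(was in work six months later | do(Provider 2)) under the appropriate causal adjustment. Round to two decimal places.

The stratified and pooled comparisons disagree (Provider 1 wins within each qualification attained during the programme; Provider 2 wins overall), so the answer turns on the causal role of qualification attained during the programme.
The distribution of qualification attained during the programme is itself part of what the programme does — it is an intermediate outcome. Holding it fixed would remove that part of the effect; the total effect is the pooled difference.
The causal difference is the pooled difference: 0.350 − 0.542 = -0.193.

-0.19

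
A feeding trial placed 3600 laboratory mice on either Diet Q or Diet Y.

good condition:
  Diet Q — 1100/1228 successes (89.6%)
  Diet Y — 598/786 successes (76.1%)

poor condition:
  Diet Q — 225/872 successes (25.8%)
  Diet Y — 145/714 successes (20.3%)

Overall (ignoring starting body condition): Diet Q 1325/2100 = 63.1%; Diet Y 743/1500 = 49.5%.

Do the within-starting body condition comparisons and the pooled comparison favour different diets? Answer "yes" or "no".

Within each starting body condition level (good condition 89.6% vs 76.1%; poor condition 25.8% vs 20.3%), Diet Q has the higher rate every time. Pooled: 63.1% vs 49.5% — Diet Q has the higher rate overall. They agree.

no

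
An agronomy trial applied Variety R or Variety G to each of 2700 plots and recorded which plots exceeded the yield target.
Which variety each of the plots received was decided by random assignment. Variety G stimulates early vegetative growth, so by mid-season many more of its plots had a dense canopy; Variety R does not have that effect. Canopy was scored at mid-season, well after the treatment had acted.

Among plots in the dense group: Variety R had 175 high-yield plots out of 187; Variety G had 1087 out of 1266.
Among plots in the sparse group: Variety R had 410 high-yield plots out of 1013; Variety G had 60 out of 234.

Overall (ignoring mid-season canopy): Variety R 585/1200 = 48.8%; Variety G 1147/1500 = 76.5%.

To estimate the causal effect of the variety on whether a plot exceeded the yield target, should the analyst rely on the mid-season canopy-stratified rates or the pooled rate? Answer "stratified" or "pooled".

pooled

The mid-season canopy-specific comparison favours Variety R throughout, but the pooled figures favour Variety G. The question is whether to condition on mid-season canopy.
The distribution of mid-season canopy is itself part of what the variety does — it is an intermediate outcome. Holding it fixed would remove that part of the effect; the total effect is the pooled difference.
Pooled: Variety R 48.8% vs Variety G 76.5%; Variety G is higher overall.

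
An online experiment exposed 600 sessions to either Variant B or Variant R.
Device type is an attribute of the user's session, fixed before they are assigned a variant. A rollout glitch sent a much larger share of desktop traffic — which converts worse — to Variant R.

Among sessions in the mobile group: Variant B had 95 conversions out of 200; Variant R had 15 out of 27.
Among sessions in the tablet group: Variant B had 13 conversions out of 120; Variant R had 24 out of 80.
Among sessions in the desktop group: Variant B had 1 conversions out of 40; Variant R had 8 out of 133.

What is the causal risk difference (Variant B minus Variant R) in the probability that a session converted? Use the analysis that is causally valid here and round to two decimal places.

Within every device type level Variant R has the higher rate, yet pooled Variant B does — Simpson's reversal.
Device type is set before the variant has any effect — it is not caused by the variant — and it independently drives the outcome. That makes it a confounder, so the causal comparison is within device type levels.
Adjusting over the population distribution of device type: 0.378·(0.475−0.556) + 0.333·(0.108−0.300) + 0.288·(0.025−0.060) = -0.105.

-0.10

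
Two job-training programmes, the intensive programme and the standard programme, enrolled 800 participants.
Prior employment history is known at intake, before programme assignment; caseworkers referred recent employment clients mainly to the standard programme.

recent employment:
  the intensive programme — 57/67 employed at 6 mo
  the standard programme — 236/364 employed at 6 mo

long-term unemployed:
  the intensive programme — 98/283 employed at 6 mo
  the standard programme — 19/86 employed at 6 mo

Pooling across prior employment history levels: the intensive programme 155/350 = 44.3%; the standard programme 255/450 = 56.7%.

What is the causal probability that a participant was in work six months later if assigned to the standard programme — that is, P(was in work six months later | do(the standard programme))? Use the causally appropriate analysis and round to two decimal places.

0.45

The stratified and pooled comparisons disagree (the intensive programme wins within each prior employment history; the standard programme wins overall), so the answer turns on the causal role of prior employment history.
Prior employment history differs across programmes for reasons unrelated to any effect of the programme itself, and it separately predicts the outcome — a classic confounder. We must compare within prior employment history levels.
Standardising the standard programme to the population prior employment history mix: 0.539·236/364 + 0.461·19/86 = 0.451.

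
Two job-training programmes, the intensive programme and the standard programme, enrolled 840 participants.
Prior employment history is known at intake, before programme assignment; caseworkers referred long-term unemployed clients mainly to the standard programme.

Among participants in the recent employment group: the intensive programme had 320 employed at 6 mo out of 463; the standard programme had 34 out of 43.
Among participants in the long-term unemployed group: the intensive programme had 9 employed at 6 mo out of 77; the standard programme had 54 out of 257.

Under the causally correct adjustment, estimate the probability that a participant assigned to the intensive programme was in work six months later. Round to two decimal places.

Prior employment history differs across programmes for reasons unrelated to any effect of the programme itself, and it separately predicts the outcome — a classic confounder. We must compare within prior employment history levels.
Standardising the intensive programme to the population prior employment history mix: 0.602·320/463 + 0.398·9/77 = 0.463.

0.46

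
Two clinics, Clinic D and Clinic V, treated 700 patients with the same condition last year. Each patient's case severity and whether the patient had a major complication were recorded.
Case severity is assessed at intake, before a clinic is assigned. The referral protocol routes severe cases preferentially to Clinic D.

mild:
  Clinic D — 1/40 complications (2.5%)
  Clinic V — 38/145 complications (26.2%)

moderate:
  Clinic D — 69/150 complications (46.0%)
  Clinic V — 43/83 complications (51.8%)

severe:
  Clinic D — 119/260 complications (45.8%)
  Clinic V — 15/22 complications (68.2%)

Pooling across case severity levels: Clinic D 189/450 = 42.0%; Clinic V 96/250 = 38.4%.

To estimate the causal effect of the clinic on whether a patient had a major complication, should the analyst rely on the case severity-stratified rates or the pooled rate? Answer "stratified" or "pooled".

stratified

Case severity is set before the clinic has any effect — it is not caused by the clinic — and it independently drives the outcome. That makes it a confounder, so the causal comparison is within case severity levels.
Within each level — mild: 2.5% vs 26.2%; moderate: 46.0% vs 51.8%; severe: 45.8% vs 68.2% — Clinic D is lower every time.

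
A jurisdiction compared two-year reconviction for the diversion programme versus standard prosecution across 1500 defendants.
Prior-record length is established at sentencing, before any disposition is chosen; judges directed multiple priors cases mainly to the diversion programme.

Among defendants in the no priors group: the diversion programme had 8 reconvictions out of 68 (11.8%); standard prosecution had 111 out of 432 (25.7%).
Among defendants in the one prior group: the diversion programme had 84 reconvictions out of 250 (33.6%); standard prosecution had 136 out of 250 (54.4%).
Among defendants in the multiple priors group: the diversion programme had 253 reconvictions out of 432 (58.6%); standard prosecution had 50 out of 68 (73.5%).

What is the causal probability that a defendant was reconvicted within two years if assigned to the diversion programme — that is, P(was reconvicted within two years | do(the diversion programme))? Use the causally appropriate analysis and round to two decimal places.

Nothing the disposition does changes prior-record length; the imbalance is an allocation artefact. With prior-record length also predicting the outcome, the pooled figure is confounded, and the within-stratum comparison is the causal one.
Standardising the diversion programme to the population prior-record length mix: 0.333·8/68 + 0.333·84/250 + 0.333·253/432 = 0.346.

0.35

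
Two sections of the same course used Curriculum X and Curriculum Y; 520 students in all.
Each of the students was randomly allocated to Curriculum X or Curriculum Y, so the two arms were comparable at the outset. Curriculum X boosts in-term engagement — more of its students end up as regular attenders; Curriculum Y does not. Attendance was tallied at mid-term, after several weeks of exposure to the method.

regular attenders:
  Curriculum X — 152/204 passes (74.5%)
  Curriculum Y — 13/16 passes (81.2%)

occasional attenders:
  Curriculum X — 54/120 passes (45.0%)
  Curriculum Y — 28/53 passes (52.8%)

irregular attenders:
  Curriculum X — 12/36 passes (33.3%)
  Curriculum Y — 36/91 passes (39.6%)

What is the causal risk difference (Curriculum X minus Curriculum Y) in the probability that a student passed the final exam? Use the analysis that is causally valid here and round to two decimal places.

Mid-term attendance is recorded after the teaching method and is itself shifted by it — it sits on the causal path from teaching method to outcome. Conditioning on a mediator would strip out part of the effect we want; the pooled comparison gives the total causal effect.
The causal difference is the pooled difference: 0.606 − 0.481 = +0.124.

+0.12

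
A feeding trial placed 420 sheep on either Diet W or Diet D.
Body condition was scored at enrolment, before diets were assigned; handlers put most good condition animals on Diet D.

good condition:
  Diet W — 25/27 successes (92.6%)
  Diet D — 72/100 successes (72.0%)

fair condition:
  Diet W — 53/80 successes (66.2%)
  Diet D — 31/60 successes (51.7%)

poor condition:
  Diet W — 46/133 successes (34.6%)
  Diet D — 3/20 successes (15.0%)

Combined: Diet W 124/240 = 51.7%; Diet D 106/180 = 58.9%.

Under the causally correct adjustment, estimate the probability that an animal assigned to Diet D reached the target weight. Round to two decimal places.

Here starting body condition is a common cause — it drives both which diet a case falls under and the outcome. The crude comparison mixes populations; the stratum-specific rates are the causally relevant ones.
Standardising Diet D to the population starting body condition mix: 0.302·72/100 + 0.333·31/60 + 0.364·3/20 = 0.445.

0.44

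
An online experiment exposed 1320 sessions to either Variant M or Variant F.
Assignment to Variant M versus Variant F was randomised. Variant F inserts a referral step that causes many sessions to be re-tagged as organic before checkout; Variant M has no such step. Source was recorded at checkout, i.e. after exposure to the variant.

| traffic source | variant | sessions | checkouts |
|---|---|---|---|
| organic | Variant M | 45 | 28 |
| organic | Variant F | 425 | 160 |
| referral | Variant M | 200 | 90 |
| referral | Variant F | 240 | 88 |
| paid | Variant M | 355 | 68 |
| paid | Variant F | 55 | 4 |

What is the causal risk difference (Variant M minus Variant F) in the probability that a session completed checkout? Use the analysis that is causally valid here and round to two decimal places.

-0.04

Traffic source lies on the pathway variant → traffic source → outcome, so adjusting for it blocks the indirect effect. For the total causal effect of variant, use the unadjusted pooled rates.
The causal difference is the pooled difference: 0.310 − 0.350 = -0.040.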